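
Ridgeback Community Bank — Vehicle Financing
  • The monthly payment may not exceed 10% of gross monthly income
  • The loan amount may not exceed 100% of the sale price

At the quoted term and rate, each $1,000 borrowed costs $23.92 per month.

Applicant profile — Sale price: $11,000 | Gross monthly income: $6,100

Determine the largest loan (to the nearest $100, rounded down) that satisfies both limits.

Payment cap: 10% × $6,100 = $610/month.
At $23.92 per $1,000, that supports 610/23.92 × 1,000 ≈ $25,501 → $25,500.
LTV cap: 100% × $11,000 = $11,000 → $11,000.
Binding constraint: loan-to-value.

$11,000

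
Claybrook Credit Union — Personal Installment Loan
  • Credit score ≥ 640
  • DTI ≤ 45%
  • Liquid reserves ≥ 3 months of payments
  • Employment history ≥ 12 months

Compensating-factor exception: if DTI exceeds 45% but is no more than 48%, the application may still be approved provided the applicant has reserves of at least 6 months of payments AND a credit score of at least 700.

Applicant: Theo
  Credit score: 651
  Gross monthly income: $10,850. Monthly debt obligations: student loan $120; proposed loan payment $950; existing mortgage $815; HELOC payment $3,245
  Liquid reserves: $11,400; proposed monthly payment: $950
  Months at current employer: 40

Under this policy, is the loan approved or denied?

Credit score 651 ≥ 640 (meets base)
Total debts = (120 + 950 + 815 + 3,245) = 5,130. DTI = 5,130/10,850 = 47.3% > 45% — standard DTI limit exceeded.
Reserves = 11,400/950 = 12.0 months ≥ 3
Employment 40 ≥ 12 months
DTI 47.3% is within the 45%–48% exception band; checking compensating factors.
Override check — reserves: 12.0 mo (ok); score: 651 (below 700).
Override conditions not both satisfied; exception does not apply.

Denied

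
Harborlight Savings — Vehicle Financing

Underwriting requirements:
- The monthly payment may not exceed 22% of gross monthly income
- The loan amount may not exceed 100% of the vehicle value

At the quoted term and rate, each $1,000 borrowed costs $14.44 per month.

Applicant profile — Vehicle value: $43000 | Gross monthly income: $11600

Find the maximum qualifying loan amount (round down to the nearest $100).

Payment cap: 22% × $11,600 = $2,552/month.
At $14.44 per $1,000, that supports 2,552/14.44 × 1,000 ≈ $176,731 → $176,700.
LTV cap: 100% × $43,000 = $43,000 → $43,000.
Binding constraint: loan-to-value.

$43,000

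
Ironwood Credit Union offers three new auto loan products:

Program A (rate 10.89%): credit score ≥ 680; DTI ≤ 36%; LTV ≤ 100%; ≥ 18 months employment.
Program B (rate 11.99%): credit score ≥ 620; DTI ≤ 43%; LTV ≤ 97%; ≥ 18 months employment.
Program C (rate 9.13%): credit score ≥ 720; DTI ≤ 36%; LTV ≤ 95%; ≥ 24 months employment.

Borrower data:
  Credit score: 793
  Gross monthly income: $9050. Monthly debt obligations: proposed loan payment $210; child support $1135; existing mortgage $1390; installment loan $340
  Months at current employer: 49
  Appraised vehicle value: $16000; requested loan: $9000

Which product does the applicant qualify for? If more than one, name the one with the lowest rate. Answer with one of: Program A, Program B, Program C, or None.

Total debts = (210 + 1,135 + 1,390 + 340) = 3,075; DTI = 3,075/9,050 = 34%.
LTV = 9,000/16,000 = 56.2%.
Program A: score 793 ≥ 680; DTI 34% ≤ 36%; LTV 56.2% ≤ 100%; employment 49 ≥ 18 mo → qualifies.
Program B: score 793 ≥ 620; DTI 34% ≤ 43%; LTV 56.2% ≤ 97%; employment 49 ≥ 18 mo → qualifies.
Program C: score 793 ≥ 720; DTI 34% ≤ 36%; LTV 56.2% ≤ 95%; employment 49 ≥ 24 mo → qualifies.
Qualifying: Program A, Program B, Program C. Lowest rate is 9.13% → Program C.

Program C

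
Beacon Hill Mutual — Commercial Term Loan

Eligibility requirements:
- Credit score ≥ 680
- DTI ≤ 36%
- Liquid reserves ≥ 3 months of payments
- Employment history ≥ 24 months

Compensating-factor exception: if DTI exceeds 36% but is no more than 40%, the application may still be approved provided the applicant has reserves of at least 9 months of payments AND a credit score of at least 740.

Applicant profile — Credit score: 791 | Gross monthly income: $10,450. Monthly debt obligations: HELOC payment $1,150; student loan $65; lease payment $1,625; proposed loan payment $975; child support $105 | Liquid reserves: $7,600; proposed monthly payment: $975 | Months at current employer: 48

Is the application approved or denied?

Credit score 791 ≥ 680 (meets base)
Total debts = (1,150 + 65 + 1,625 + 975 + 105) = 3,920. DTI = 3,920/10,450 = 37.5% > 36% — standard DTI limit exceeded.
Liquid reserves cover 7,600/975 = 7.8 months — ≥ 3 required
Employment 48 ≥ 24 months
DTI 37.5% is within the 36%–40% exception band; checking compensating factors.
Override check — reserves: 7.8 mo (short of 9); score: 791 (ok).
Override conditions not both satisfied; exception does not apply.

Denied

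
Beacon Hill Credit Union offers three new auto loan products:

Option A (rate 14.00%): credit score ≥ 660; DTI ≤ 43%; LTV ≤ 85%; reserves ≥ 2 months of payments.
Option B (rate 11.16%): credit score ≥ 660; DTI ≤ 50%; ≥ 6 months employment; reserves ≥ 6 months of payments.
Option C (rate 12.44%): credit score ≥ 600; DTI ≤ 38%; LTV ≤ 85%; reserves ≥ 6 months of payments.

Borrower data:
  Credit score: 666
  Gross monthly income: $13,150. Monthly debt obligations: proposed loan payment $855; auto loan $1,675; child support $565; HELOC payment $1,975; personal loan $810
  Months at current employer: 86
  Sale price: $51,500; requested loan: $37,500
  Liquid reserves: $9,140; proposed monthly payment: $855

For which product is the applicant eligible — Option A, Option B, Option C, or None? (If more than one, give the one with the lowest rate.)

Option B

Total debts = (855 + 1,675 + 565 + 1,975 + 810) = 5,880; DTI = 5,880/13,150 = 44.7%.
LTV = 37,500/51,500 = 72.8%.
Reserves = 9,140/855 = 10.7 months.
Option A: score 666 ≥ 660; DTI 44.7% > 43%; LTV 72.8% ≤ 85%; reserves 10.7 ≥ 2 mo → does not qualify.
Option B: score 666 ≥ 660; DTI 44.7% ≤ 50%; employment 86 ≥ 6 mo; reserves 10.7 ≥ 6 mo → qualifies.
Option C: score 666 ≥ 600; DTI 44.7% > 38%; LTV 72.8% ≤ 85%; reserves 10.7 ≥ 6 mo → does not qualify.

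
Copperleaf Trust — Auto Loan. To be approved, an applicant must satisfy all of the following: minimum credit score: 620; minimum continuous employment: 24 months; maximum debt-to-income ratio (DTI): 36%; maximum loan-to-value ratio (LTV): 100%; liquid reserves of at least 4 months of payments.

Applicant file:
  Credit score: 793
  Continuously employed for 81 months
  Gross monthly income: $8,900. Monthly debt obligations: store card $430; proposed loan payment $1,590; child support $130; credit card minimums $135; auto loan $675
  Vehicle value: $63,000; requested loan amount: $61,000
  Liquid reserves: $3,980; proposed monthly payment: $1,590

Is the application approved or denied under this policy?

Credit score 793 ≥ 620 (meets)
Employment 81 ≥ 24 months
Total monthly debts = (430 + 1,590 + 130 + 135 + 675) = 2,960. Debt-to-income = 2,960/8,900 = 33.3% — meets 36% limit
LTV: 61,000 ÷ 63,000 = 96.8%, within 100% cap
Reserves = 3,980/1,590 = 2.5 months < 4
Fails on reserves.

Denied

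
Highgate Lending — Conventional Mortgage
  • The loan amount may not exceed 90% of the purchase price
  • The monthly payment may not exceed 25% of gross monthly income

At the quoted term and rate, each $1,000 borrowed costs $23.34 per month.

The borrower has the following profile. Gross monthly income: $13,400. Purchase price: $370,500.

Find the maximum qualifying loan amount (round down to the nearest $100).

$143,500

Payment cap: 25% × $13,400 = $3,350/month.
At $23.34 per $1,000, that supports 3,350/23.34 × 1,000 ≈ $143,530 → $143,500.
LTV cap: 90% × $370,500 = $333,450 → $333,400.
Binding constraint: payment-to-income.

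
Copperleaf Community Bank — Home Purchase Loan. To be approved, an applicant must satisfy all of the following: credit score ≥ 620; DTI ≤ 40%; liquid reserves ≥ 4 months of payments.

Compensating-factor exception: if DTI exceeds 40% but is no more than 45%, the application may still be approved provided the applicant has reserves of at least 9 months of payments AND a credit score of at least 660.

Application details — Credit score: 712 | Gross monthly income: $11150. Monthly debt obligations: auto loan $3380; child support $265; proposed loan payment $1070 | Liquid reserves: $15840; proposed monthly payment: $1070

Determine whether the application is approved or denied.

Approved

Credit score 712 ≥ 620 (meets base)
Total debts = (3,380 + 265 + 1,070) = 4,715. DTI: 4,715 ÷ 11,150 = 42.3%, over the 40% base limit.
Reserves = 15,840/1,070 = 14.8 months ≥ 4
DTI 42.3% is within the 40%–45% exception band; checking compensating factors.
Reserves 14.8 ≥ 9 months; credit score 712 ≥ 660.
Both override conditions satisfied; DTI exception granted.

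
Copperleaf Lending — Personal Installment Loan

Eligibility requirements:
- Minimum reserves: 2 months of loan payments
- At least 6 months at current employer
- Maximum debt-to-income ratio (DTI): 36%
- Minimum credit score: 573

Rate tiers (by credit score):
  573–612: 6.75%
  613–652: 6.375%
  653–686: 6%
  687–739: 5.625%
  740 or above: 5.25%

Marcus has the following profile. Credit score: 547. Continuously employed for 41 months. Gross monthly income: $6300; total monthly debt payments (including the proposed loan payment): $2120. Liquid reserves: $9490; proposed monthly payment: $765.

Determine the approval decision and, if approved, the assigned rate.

Credit score 547 < 573 (below minimum)
Employment 41 ≥ 6 months
Liquid reserves cover 9,490/765 = 12.4 months — ≥ 2 required
Debt-to-income = 2,120/6,300 = 33.7% — meets 36% limit
Not all requirements met → denied.

Denied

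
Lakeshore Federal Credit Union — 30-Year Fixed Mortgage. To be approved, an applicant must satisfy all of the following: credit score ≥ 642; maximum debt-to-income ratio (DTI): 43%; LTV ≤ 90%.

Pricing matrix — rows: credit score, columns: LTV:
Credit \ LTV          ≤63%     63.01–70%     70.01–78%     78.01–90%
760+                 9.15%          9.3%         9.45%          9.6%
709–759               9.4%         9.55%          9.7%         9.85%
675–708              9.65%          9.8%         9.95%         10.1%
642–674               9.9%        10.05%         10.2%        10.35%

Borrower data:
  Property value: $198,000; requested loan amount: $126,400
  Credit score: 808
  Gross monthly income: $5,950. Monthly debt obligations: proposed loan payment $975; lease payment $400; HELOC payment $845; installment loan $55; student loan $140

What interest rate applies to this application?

9.3%

Credit score 808 ≥ 642; Total monthly debts = (975 + 400 + 845 + 55 + 140) = 2,415. Debt-to-income = 2,415/5,950 = 40.6% — meets 43% limit
LTV = 126,400/198,000 = 63.8% ≤ 90%
Credit 808 → row 760+; LTV 63.8% → column 63.01–70%. Grid cell → 9.3%.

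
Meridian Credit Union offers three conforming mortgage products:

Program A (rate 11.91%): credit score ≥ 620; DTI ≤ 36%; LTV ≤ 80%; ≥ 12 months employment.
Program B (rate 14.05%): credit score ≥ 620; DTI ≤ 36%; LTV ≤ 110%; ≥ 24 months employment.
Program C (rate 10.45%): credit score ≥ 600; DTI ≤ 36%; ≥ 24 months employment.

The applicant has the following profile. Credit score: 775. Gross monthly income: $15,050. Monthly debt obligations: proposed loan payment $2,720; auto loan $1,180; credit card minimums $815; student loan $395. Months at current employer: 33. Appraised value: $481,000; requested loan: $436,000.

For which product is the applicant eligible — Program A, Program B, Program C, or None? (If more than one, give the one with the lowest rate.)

Total debts = (2,720 + 1,180 + 815 + 395) = 5,110; DTI = 5,110/15,050 = 34%.
LTV = 436,000/481,000 = 90.6%.
Program A: score 775 ≥ 620; DTI 34% ≤ 36%; LTV 90.6% > 80%; employment 33 ≥ 12 mo → does not qualify.
Program B: score 775 ≥ 620; DTI 34% ≤ 36%; LTV 90.6% ≤ 110%; employment 33 ≥ 24 mo → qualifies.
Program C: score 775 ≥ 600; DTI 34% ≤ 36%; employment 33 ≥ 24 mo → qualifies.
Qualifying: Program B, Program C. Lowest rate is 10.45% → Program C.

Program C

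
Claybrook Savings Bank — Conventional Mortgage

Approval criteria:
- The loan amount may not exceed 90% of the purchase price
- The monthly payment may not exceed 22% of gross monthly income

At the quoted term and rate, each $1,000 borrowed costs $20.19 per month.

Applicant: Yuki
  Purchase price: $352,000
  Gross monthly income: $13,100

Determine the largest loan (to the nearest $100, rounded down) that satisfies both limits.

Payment cap: 22% × $13,100 = $2,882/month.
At $20.19 per $1,000, that supports 2,882/20.19 × 1,000 ≈ $142,743 → $142,700.
LTV cap: 90% × $352,000 = $316,800 → $316,800.
Binding constraint: payment-to-income.

$142,700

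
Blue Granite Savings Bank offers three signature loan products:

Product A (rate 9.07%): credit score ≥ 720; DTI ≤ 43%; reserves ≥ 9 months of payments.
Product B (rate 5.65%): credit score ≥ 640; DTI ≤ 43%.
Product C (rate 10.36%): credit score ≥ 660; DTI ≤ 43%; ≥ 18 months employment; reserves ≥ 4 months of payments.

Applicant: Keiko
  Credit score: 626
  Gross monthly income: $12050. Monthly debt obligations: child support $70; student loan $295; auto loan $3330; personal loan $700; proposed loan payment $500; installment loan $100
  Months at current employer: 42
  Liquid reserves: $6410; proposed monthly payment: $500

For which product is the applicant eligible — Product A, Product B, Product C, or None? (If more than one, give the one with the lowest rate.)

None

Total debts = (70 + 295 + 3,330 + 700 + 500 + 100) = 4,995; DTI = 4,995/12,050 = 41.5%.
Reserves = 6,410/500 = 12.8 months.
Product A: score 626 < 720; DTI 41.5% ≤ 43%; reserves 12.8 ≥ 9 mo → does not qualify.
Product B: score 626 < 640; DTI 41.5% ≤ 43% → does not qualify.
Product C: score 626 < 660; DTI 41.5% ≤ 43%; employment 42 ≥ 18 mo; reserves 12.8 ≥ 4 mo → does not qualify.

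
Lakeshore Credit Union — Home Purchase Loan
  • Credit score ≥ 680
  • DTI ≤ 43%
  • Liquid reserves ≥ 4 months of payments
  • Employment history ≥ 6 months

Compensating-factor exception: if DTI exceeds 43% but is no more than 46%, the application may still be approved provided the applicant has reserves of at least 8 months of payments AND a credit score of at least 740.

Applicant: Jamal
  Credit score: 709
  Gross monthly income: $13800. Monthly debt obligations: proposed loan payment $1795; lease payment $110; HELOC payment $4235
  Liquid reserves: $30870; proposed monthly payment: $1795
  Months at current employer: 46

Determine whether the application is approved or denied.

Denied

Credit score 709 ≥ 680 (meets base)
Total debts = (1,795 + 110 + 4,235) = 6,140. DTI: 6,140 ÷ 13,800 = 44.5%, over the 43% base limit.
Reserves = 30,870/1,795 = 17.2 months ≥ 4
Employment 46 ≥ 6 months
44.5% falls in the override range (43%–46%), so the compensating-factor test applies.
Reserves 17.2 ≥ 8 months; credit score 709 < 740.
Compensating-factor requirement not fully met.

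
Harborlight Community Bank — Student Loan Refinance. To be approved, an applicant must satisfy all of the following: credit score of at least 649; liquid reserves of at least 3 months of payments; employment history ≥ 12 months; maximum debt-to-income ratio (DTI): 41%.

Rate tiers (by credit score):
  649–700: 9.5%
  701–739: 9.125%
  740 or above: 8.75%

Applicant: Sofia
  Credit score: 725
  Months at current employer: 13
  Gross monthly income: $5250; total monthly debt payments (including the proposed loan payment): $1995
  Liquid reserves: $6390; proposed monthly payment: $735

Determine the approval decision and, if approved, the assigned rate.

Credit score 725 ≥ 649 (meets minimum)
Employment 13 ≥ 12 months
Debt-to-income = 1,995/5,250 = 38% — meets 41% limit
Reserves = 6,390/735 = 8.7 months ≥ 3
All requirements met. Score 725 falls in the 701–739 tier → 9.125%.

Approved at 9.125%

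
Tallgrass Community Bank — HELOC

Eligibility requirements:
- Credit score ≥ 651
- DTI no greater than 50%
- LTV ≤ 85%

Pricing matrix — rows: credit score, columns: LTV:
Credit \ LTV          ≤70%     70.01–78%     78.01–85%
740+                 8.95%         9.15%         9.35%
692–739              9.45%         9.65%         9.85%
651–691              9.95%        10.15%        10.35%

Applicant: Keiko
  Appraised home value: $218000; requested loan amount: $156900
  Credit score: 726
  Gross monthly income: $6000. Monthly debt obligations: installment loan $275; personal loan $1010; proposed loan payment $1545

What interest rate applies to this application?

Credit score 726 ≥ 651; Total monthly debts = (275 + 1,010 + 1,545) = 2,830. DTI: 2,830 ÷ 6,000 = 47.2%, within the 50% cap
Loan-to-value = 156,900/218,000 = 72% — pass (85% max)
Score 726 is in the 692–739 band; LTV 72% is in the 70.01–78% band → 9.65%.

9.65%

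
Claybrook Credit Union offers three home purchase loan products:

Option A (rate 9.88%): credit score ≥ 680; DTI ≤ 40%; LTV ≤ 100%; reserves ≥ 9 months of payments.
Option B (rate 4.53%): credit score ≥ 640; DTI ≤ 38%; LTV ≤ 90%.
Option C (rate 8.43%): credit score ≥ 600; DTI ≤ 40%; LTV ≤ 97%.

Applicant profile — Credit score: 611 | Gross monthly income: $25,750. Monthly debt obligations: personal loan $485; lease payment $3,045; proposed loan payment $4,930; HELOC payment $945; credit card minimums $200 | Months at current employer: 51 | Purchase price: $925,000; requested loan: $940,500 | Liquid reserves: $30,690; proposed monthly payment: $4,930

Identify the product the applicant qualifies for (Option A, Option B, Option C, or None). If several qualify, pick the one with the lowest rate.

None

Total debts = (485 + 3,045 + 4,930 + 945 + 200) = 9,605; DTI = 9,605/25,750 = 37.3%.
LTV = 940,500/925,000 = 101.7%.
Reserves = 30,690/4,930 = 6.2 months.
Option A: score 611 < 680; DTI 37.3% ≤ 40%; LTV 101.7% > 100%; reserves 6.2 < 9 mo → does not qualify.
Option B: score 611 < 640; DTI 37.3% ≤ 38%; LTV 101.7% > 90% → does not qualify.
Option C: score 611 ≥ 600; DTI 37.3% ≤ 40%; LTV 101.7% > 97% → does not qualify.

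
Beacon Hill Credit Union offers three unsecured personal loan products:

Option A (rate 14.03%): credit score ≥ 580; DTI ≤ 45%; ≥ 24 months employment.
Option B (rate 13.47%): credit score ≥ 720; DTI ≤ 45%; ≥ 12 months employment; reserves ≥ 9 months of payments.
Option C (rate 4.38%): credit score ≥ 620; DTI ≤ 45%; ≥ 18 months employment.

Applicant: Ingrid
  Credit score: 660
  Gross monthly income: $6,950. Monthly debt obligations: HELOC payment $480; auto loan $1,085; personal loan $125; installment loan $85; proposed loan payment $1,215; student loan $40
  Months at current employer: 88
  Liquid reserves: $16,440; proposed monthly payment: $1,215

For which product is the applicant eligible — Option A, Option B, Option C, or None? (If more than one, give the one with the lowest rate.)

Option C

Total debts = (480 + 1,085 + 125 + 85 + 1,215 + 40) = 3,030; DTI = 3,030/6,950 = 43.6%.
Reserves = 16,440/1,215 = 13.5 months.
Option A: score 660 ≥ 580; DTI 43.6% ≤ 45%; employment 88 ≥ 24 mo → qualifies.
Option B: score 660 < 720; DTI 43.6% ≤ 45%; employment 88 ≥ 12 mo; reserves 13.5 ≥ 9 mo → does not qualify.
Option C: score 660 ≥ 620; DTI 43.6% ≤ 45%; employment 88 ≥ 18 mo → qualifies.
Qualifying: Option A, Option C. Lowest rate is 4.38% → Option C.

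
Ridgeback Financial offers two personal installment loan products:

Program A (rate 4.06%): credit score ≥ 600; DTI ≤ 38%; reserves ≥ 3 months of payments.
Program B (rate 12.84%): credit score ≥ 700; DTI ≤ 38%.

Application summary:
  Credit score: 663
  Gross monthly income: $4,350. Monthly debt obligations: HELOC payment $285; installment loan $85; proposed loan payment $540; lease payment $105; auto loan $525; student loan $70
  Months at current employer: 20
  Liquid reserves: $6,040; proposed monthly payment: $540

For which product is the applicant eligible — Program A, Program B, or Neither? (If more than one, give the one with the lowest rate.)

Total debts = (285 + 85 + 540 + 105 + 525 + 70) = 1,610; DTI = 1,610/4,350 = 37%.
Reserves = 6,040/540 = 11.2 months.
Program A: score 663 ≥ 600; DTI 37% ≤ 38%; reserves 11.2 ≥ 3 mo → qualifies.
Program B: score 663 < 700; DTI 37% ≤ 38% → does not qualify.

Program A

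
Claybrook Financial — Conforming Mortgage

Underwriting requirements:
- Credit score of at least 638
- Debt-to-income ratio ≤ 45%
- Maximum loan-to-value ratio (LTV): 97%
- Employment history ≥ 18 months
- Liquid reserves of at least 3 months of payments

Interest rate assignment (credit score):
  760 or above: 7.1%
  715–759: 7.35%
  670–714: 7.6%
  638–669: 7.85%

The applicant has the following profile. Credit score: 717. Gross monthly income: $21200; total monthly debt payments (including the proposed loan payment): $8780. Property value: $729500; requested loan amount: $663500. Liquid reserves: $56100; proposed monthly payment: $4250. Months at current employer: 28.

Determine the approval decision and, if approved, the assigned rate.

Credit score 717 ≥ 638 (meets minimum)
Employment 28 ≥ 18 months
LTV: 663,500 ÷ 729,500 = 91%, within 97% cap
DTI = 8,780/21,200 = 41.4% ≤ 45%
Reserves = 56,100/4,250 = 13.2 months ≥ 3
All requirements met. Score 717 falls in the 715–759 tier → 7.35%.

Approved at 7.35%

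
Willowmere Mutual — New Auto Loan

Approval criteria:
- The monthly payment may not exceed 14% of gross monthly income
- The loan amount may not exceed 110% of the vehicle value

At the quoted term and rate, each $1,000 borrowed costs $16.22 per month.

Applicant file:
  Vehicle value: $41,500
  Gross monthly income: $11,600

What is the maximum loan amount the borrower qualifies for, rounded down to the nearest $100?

Payment cap: 14% × $11,600 = $1,624/month.
At $16.22 per $1,000, that supports 1,624/16.22 × 1,000 ≈ $100,123 → $100,100.
LTV cap: 110% × $41,500 = $45,650 → $45,600.
Binding constraint: loan-to-value.

$45,600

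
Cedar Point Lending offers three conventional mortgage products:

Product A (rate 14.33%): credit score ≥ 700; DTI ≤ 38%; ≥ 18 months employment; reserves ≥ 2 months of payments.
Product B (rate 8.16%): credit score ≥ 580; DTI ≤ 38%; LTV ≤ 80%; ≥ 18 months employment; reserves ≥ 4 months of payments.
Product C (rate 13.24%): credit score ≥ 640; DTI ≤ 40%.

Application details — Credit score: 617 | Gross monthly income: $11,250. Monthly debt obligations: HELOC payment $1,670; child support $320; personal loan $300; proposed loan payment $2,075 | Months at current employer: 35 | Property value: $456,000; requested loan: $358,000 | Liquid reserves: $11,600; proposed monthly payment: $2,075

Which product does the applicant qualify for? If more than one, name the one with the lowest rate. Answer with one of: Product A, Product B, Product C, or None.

None

Total debts = (1,670 + 320 + 300 + 2,075) = 4,365; DTI = 4,365/11,250 = 38.8%.
LTV = 358,000/456,000 = 78.5%.
Reserves = 11,600/2,075 = 5.6 months.
Product A: score 617 < 700; DTI 38.8% > 38%; employment 35 ≥ 18 mo; reserves 5.6 ≥ 2 mo → does not qualify.
Product B: score 617 ≥ 580; DTI 38.8% > 38%; LTV 78.5% ≤ 80%; employment 35 ≥ 18 mo; reserves 5.6 ≥ 4 mo → does not qualify.
Product C: score 617 < 640; DTI 38.8% ≤ 40% → does not qualify.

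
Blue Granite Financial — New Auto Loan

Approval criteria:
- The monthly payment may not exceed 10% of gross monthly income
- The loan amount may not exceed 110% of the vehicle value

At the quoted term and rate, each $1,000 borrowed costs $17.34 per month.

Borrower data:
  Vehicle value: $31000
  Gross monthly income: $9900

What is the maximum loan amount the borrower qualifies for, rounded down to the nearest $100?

$34,100

Payment cap: 10% × $9,900 = $990/month.
At $17.34 per $1,000, that supports 990/17.34 × 1,000 ≈ $57,093 → $57,000.
LTV cap: 110% × $31,000 = $34,100 → $34,100.
Binding constraint: loan-to-value.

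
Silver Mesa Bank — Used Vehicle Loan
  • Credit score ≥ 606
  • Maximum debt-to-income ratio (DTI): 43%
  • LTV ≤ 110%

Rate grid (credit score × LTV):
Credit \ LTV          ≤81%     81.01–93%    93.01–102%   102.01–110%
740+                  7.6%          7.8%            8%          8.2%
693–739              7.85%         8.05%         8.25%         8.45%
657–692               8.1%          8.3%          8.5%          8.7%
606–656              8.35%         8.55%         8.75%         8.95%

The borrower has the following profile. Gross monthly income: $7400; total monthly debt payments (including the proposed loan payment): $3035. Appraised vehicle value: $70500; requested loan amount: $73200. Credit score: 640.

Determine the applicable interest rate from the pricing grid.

Credit score 640 ≥ 606; DTI = 3,035/7,400 = 41% ≤ 43%
LTV: 73,200 ÷ 70,500 = 103.8%, within 110% cap
Credit 640 → row 606–656; LTV 103.8% → column 102.01–110%. Grid cell → 8.95%.

8.95%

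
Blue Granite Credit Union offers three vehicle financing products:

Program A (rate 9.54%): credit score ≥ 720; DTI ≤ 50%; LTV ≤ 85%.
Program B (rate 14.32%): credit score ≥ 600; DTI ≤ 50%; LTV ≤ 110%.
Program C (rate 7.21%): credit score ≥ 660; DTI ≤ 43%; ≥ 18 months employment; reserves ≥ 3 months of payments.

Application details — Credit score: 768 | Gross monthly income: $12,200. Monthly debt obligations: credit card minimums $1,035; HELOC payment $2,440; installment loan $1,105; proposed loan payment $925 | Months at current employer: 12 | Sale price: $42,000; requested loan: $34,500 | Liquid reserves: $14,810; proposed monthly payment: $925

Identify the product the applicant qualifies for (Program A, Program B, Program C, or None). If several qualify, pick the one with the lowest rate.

Total debts = (1,035 + 2,440 + 1,105 + 925) = 5,505; DTI = 5,505/12,200 = 45.1%.
LTV = 34,500/42,000 = 82.1%.
Reserves = 14,810/925 = 16.0 months.
Program A: score 768 ≥ 720; DTI 45.1% ≤ 50%; LTV 82.1% ≤ 85% → qualifies.
Program B: score 768 ≥ 600; DTI 45.1% ≤ 50%; LTV 82.1% ≤ 110% → qualifies.
Program C: score 768 ≥ 660; DTI 45.1% > 43%; employment 12 < 18 mo; reserves 16.0 ≥ 3 mo → does not qualify.
Qualifying: Program A, Program B. Lowest rate is 9.54% → Program A.

Program A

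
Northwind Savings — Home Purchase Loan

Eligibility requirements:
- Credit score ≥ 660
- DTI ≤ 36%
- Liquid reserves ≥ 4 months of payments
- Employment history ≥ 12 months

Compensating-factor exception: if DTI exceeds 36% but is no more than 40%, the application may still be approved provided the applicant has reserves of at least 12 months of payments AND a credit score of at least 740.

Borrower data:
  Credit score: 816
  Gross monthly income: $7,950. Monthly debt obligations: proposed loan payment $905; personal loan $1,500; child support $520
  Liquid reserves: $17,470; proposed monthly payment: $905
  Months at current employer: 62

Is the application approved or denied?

Credit score 816 ≥ 660 (meets base)
Total debts = (905 + 1,500 + 520) = 2,925. DTI = 2,925/7,950 = 36.8% > 36% — standard DTI limit exceeded.
Liquid reserves cover 17,470/905 = 19.3 months — ≥ 4 required
Employment 62 ≥ 12 months
DTI 36.8% is within the 36%–40% exception band; checking compensating factors.
Reserves 19.3 ≥ 12 months; credit score 816 ≥ 740.
Both compensating conditions met → exception applies.

Approved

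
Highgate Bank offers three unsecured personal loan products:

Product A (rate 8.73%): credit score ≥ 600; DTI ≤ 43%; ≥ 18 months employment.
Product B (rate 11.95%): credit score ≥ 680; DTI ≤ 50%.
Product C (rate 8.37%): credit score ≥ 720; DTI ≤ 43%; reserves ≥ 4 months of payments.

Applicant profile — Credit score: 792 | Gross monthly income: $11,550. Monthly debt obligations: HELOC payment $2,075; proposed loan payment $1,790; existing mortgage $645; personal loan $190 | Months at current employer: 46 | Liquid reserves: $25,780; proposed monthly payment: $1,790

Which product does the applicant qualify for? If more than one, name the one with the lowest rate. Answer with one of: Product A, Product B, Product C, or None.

Total debts = (2,075 + 1,790 + 645 + 190) = 4,700; DTI = 4,700/11,550 = 40.7%.
Reserves = 25,780/1,790 = 14.4 months.
Product A: score 792 ≥ 600; DTI 40.7% ≤ 43%; employment 46 ≥ 18 mo → qualifies.
Product B: score 792 ≥ 680; DTI 40.7% ≤ 50% → qualifies.
Product C: score 792 ≥ 720; DTI 40.7% ≤ 43%; reserves 14.4 ≥ 4 mo → qualifies.
Qualifying: Product A, Product B, Product C. Lowest rate is 8.37% → Product C.

Product C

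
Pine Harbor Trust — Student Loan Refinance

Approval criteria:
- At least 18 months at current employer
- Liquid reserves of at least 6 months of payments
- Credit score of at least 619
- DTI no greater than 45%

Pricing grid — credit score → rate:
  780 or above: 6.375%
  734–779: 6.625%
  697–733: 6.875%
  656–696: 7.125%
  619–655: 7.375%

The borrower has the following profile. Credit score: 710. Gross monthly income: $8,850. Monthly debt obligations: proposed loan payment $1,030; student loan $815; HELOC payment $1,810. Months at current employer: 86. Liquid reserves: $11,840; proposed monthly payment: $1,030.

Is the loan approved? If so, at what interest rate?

Credit score 710 ≥ 619 (meets minimum)
Total monthly debts = (1,030 + 815 + 1,810) = 3,655. DTI = 3,655/8,850 = 41.3% ≤ 45%
Reserves = 11,840/1,030 = 11.5 months ≥ 6
Employment 86 ≥ 18 months
All requirements met. Score 710 falls in the 697–733 tier → 6.875%.

Approved at 6.875%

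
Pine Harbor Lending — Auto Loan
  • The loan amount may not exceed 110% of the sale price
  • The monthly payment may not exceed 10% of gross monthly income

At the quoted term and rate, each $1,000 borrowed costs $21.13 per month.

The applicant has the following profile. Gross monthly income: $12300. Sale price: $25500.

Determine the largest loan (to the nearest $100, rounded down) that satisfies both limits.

Payment cap: 10% × $12,300 = $1,230/month.
At $21.13 per $1,000, that supports 1,230/21.13 × 1,000 ≈ $58,211 → $58,200.
LTV cap: 110% × $25,500 = $28,050 → $28,000.
Binding constraint: loan-to-value.

$28,000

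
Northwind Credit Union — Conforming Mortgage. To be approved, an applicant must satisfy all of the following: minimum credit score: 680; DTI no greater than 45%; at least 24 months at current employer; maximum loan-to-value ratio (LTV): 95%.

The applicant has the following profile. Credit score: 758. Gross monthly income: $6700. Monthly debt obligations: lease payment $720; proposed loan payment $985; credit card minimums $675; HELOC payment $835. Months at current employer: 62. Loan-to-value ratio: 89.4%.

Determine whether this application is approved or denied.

Credit score 758 ≥ 680 (meets)
Total monthly debts = (720 + 985 + 675 + 835) = 3,215. DTI: 3,215 ÷ 6,700 = 48%, exceeds the 45% cap
Employment 62 ≥ 24 months
LTV 89.4% — within 95%
Fails on DTI.

Denied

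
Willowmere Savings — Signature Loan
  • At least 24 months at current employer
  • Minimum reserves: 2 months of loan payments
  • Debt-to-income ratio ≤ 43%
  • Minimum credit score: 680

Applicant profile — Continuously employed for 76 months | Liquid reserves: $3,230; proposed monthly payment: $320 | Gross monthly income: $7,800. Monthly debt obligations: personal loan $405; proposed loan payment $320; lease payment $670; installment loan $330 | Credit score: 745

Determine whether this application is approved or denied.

Approved

Employment 76 ≥ 24 months
Liquid reserves cover 3,230/320 = 10.1 months — ≥ 2 required
Total monthly debts = (405 + 320 + 670 + 330) = 1,725. DTI = 1,725/7,800 = 22.1% ≤ 43%
Credit score 745 ≥ 680 (meets)
All criteria satisfied.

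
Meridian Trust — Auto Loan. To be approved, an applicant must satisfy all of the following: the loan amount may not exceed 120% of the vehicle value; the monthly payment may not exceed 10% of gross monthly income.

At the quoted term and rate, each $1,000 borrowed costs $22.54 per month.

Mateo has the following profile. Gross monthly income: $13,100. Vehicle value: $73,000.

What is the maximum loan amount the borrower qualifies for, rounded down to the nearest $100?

$58,100

Payment cap: 10% × $13,100 = $1,310/month.
At $22.54 per $1,000, that supports 1,310/22.54 × 1,000 ≈ $58,118 → $58,100.
LTV cap: 120% × $73,000 = $87,600 → $87,600.
Binding constraint: payment-to-income.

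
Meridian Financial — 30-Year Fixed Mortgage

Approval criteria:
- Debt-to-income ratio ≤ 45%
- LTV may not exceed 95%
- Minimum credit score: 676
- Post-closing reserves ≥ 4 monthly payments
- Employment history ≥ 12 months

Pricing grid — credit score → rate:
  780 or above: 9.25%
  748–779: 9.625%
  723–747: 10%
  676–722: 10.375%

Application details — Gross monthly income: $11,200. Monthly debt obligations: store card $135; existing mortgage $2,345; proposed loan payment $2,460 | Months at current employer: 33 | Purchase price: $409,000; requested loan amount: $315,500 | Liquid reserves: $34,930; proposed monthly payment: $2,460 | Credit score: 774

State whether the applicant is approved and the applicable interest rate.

Credit score 774 ≥ 676 (meets minimum)
Employment 33 ≥ 12 months
Loan-to-value = 315,500/409,000 = 77.1% — pass (95% max)
Reserves: 34,930 ÷ 2,460 = 14.2 months (meets 4-month minimum)
Total monthly debts = (135 + 2,345 + 2,460) = 4,940. DTI: 4,940 ÷ 11,200 = 44.1%, within the 45% cap
All requirements met. Score 774 falls in the 748–779 tier → 9.625%.

Approved at 9.625%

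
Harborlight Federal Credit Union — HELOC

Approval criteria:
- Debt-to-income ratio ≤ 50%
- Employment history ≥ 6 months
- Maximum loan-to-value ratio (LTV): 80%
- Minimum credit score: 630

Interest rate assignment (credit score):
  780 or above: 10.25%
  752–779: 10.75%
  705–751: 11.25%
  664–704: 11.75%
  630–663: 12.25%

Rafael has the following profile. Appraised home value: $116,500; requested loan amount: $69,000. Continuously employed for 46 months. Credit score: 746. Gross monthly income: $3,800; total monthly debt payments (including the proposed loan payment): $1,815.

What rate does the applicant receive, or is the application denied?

Approved at 11.25%

Credit score 746 ≥ 630 (meets minimum)
DTI = 1,815/3,800 = 47.8% ≤ 50%
LTV: 69,000 ÷ 116,500 = 59.2%, within 80% cap
Employment 46 ≥ 6 months
All requirements met. Score 746 falls in the 705–751 tier → 11.25%.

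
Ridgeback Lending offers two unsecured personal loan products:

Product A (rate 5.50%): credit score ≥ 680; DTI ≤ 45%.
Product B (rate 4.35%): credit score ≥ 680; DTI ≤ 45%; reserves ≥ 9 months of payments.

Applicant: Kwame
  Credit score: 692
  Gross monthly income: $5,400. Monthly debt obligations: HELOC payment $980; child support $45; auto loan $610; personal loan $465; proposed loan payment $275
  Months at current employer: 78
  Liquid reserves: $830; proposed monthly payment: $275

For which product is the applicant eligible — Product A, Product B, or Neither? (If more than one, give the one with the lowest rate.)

Total debts = (980 + 45 + 610 + 465 + 275) = 2,375; DTI = 2,375/5,400 = 44%.
Reserves = 830/275 = 3.0 months.
Product A: score 692 ≥ 680; DTI 44% ≤ 45% → qualifies.
Product B: score 692 ≥ 680; DTI 44% ≤ 45%; reserves 3.0 < 9 mo → does not qualify.

Product A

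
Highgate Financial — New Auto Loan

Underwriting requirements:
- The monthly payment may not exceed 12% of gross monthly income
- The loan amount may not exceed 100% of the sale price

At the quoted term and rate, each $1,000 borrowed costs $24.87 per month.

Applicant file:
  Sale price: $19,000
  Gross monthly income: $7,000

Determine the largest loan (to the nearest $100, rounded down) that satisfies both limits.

Payment cap: 12% × $7,000 = $840/month.
At $24.87 per $1,000, that supports 840/24.87 × 1,000 ≈ $33,775 → $33,700.
LTV cap: 100% × $19,000 = $19,000 → $19,000.
Binding constraint: loan-to-value.

$19,000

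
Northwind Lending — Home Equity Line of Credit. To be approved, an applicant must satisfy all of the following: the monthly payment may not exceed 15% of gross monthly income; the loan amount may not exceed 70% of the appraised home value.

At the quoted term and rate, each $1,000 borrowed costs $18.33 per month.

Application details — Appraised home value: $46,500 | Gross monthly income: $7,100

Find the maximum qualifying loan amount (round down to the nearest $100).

Payment cap: 15% × $7,100 = $1,065/month.
At $18.33 per $1,000, that supports 1,065/18.33 × 1,000 ≈ $58,101 → $58,100.
LTV cap: 70% × $46,500 = $32,550 → $32,500.
Binding constraint: loan-to-value.

$32,500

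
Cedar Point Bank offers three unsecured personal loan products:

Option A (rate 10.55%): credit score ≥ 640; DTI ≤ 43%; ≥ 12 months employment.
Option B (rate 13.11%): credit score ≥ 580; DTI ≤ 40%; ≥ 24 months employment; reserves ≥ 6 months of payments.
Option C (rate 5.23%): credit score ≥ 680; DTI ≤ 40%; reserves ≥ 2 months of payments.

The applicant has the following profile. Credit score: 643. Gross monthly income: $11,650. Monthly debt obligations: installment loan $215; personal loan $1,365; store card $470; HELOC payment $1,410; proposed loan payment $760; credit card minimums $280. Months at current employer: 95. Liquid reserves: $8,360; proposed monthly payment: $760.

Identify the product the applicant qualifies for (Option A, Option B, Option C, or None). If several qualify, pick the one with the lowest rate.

Option A

Total debts = (215 + 1,365 + 470 + 1,410 + 760 + 280) = 4,500; DTI = 4,500/11,650 = 38.6%.
Reserves = 8,360/760 = 11.0 months.
Option A: score 643 ≥ 640; DTI 38.6% ≤ 43%; employment 95 ≥ 12 mo → qualifies.
Option B: score 643 ≥ 580; DTI 38.6% ≤ 40%; employment 95 ≥ 24 mo; reserves 11.0 ≥ 6 mo → qualifies.
Option C: score 643 < 680; DTI 38.6% ≤ 40%; reserves 11.0 ≥ 2 mo → does not qualify.
Qualifying: Option A, Option B. Lowest rate is 10.55% → Option A.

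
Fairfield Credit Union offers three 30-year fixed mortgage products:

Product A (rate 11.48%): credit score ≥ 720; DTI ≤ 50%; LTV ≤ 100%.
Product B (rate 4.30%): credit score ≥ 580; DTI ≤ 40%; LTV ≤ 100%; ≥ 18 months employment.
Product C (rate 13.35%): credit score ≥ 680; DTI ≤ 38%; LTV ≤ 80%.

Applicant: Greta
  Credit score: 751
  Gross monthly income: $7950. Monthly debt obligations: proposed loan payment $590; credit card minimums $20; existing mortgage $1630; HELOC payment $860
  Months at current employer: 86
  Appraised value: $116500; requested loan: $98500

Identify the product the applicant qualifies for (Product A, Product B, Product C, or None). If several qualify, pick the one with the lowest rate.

Product B

Total debts = (590 + 20 + 1,630 + 860) = 3,100; DTI = 3,100/7,950 = 39%.
LTV = 98,500/116,500 = 84.5%.
Product A: score 751 ≥ 720; DTI 39% ≤ 50%; LTV 84.5% ≤ 100% → qualifies.
Product B: score 751 ≥ 580; DTI 39% ≤ 40%; LTV 84.5% ≤ 100%; employment 86 ≥ 18 mo → qualifies.
Product C: score 751 ≥ 680; DTI 39% > 38%; LTV 84.5% > 80% → does not qualify.
Qualifying: Product A, Product B. Lowest rate is 4.30% → Product B.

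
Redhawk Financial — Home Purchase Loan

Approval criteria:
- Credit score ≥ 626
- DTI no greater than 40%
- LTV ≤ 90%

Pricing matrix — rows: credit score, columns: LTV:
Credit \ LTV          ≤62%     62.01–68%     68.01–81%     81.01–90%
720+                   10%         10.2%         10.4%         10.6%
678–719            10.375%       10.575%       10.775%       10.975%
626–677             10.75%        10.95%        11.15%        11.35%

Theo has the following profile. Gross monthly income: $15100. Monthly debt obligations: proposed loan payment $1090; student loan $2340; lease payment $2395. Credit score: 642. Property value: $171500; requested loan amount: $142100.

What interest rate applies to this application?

11.35%

Credit score 642 ≥ 626; Total monthly debts = (1,090 + 2,340 + 2,395) = 5,825. Debt-to-income = 5,825/15,100 = 38.6% — meets 40% limit
LTV: 142,100 ÷ 171,500 = 82.9%, within 90% cap
Credit 642 → row 626–677; LTV 82.9% → column 81.01–90%. Grid cell → 11.35%.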